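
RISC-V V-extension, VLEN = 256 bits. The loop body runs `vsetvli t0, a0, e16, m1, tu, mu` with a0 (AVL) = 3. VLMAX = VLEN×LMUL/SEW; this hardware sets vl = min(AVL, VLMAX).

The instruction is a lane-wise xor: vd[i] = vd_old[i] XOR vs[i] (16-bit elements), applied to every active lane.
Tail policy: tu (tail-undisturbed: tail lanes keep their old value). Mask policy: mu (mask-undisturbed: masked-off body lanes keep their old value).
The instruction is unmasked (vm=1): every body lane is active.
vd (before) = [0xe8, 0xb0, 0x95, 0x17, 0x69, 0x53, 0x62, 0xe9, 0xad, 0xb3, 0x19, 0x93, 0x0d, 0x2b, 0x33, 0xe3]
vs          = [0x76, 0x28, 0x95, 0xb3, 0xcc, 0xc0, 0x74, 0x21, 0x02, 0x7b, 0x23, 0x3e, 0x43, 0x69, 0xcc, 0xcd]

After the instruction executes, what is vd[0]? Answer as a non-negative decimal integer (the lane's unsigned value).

lanes per group: 256·1/16 = 16
vl ← min(3, 16) = 3
[0] xor(0xe8,0x76) = 0x9e
[1] xor(0xb0,0x28) = 0x98
[2] xor(0x95,0x95) = 0x00
[3] tail/keep = 0x17
[4] tail/keep = 0x69
[5] tail/keep = 0x53
[6] tail/keep = 0x62
[7] tail/keep = 0xe9
[8] tail/keep = 0xad
[9] tail/keep = 0xb3
[10] tail/keep = 0x19
[11] tail/keep = 0x93
[12] tail/keep = 0x0d
[13] tail/keep = 0x2b
[14] tail/keep = 0x33
[15] tail/keep = 0xe3

vd[0] = 158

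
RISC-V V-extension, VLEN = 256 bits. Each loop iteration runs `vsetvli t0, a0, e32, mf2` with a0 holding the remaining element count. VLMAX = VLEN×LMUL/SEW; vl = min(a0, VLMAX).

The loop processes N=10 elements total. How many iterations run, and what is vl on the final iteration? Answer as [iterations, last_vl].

[iterations, last_vl] = [3, 2]

VLMAX = VLEN×LMUL/SEW = 256×1/2/32 = 4
N=10: ⌈10/4⌉ = 3 iters; last vl = 10 − 2×4 = 2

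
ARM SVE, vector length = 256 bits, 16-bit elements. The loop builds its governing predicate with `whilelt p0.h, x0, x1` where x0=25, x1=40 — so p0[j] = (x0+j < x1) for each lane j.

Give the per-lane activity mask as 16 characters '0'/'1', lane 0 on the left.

256-bit reg / 16-bit elem → 16 lanes
active while 25+j < 40, i.e. j ∈ [0,15) capped at 16 ⇒ 15
bits (lane 0 leftmost): 1111111111111110

predicate = 1111111111111110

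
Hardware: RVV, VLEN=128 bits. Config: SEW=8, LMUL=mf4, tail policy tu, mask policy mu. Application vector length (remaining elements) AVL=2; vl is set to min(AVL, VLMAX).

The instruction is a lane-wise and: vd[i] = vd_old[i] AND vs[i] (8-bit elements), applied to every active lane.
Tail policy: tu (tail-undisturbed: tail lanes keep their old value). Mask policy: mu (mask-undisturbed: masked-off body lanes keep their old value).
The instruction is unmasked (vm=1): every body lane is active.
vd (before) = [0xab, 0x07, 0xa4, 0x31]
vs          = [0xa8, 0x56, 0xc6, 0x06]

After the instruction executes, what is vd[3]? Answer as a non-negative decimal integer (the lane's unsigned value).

lanes per group: 128·1/4/8 = 4
vl ← min(2, 4) = 2
vd[0] and(0xab,0xa8) -> 0xa8
vd[1] and(0x07,0x56) -> 0x06
vd[2] tail/keep -> 0xa4
vd[3] tail/keep -> 0x31

vd[3] = 49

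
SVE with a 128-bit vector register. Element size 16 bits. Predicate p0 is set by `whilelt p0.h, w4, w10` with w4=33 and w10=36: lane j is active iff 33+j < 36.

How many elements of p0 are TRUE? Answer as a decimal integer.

lane count: 128 div 16 = 8
whilelt: lane j active iff 33+j < 36 → j < 3 → 3 active

vl = 3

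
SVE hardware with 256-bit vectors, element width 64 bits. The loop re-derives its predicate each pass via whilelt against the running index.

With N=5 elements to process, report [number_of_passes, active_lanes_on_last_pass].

256-bit reg / 64-bit elem → 4 lanes
N=5: ⌈5/4⌉ = 2 iters; last vl = 5 − 1×4 = 1

[iterations, last_vl] = [2, 1]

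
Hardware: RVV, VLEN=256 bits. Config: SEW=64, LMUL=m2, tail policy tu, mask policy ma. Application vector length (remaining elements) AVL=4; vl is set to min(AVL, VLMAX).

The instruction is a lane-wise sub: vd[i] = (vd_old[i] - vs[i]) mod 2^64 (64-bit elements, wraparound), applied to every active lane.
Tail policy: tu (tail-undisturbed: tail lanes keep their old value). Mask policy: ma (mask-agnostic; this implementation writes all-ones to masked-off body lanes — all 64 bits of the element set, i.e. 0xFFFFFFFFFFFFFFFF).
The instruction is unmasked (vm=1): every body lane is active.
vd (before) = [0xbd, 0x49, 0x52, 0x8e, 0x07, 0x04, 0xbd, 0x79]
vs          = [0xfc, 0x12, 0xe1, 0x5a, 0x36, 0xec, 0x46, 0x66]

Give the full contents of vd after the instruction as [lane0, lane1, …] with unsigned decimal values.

vd = [18446744073709551553, 55, 18446744073709551473, 52, 7, 4, 189, 121]

VLMAX = VLEN×LMUL/SEW = 256×2/64 = 8
vl = min(AVL, VLMAX) = min(4, 8) = 4
[0] sub(0xbd,0xfc) = 0xffffffffffffffc1
[1] sub(0x49,0x12) = 0x37
[2] sub(0x52,0xe1) = 0xffffffffffffff71
[3] sub(0x8e,0x5a) = 0x34
[4] tail/keep = 0x07
[5] tail/keep = 0x04
[6] tail/keep = 0xbd
[7] tail/keep = 0x79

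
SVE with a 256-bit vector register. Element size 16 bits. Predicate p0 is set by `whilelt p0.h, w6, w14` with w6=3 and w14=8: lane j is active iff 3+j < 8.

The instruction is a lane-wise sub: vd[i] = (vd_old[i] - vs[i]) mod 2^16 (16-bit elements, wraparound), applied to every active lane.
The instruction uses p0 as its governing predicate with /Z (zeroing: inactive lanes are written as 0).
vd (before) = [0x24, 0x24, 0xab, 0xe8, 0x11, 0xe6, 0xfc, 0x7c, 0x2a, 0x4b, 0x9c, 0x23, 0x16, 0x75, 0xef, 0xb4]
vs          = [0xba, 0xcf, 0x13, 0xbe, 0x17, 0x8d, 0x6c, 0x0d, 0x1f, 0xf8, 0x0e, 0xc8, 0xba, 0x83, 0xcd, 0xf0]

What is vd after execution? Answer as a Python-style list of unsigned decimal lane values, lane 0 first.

lane count: 256 div 16 = 16
active while 3+j < 8, i.e. j ∈ [0,5) capped at 16 ⇒ 5
lane  0: sub(0x24,0xba) ⇒ 0xff6a
lane  1: sub(0x24,0xcf) ⇒ 0xff55
lane  2: sub(0xab,0x13) ⇒ 0x98
lane  3: sub(0xe8,0xbe) ⇒ 0x2a
lane  4: sub(0x11,0x17) ⇒ 0xfffa
lane  5: tail/zero ⇒ 0x00
lane  6: tail/zero ⇒ 0x00
lane  7: tail/zero ⇒ 0x00
lane  8: tail/zero ⇒ 0x00
lane  9: tail/zero ⇒ 0x00
lane 10: tail/zero ⇒ 0x00
lane 11: tail/zero ⇒ 0x00
lane 12: tail/zero ⇒ 0x00
lane 13: tail/zero ⇒ 0x00
lane 14: tail/zero ⇒ 0x00
lane 15: tail/zero ⇒ 0x00

vd = [65386, 65365, 152, 42, 65530, 0, 0, 0, 0, 0, 0, 0, 0, 0, 0, 0]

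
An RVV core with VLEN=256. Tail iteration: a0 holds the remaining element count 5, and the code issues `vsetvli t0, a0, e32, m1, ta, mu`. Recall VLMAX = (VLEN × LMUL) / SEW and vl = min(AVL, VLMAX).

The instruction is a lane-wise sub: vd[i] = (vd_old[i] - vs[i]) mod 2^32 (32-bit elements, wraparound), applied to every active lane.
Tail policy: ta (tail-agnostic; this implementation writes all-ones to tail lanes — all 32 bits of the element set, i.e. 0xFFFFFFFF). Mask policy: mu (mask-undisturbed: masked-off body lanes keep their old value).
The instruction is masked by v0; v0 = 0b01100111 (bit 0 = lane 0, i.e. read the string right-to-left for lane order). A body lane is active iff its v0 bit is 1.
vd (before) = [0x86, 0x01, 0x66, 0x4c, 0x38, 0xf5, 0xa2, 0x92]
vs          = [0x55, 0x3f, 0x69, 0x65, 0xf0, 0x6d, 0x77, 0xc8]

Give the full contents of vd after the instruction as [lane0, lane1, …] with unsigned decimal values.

VLMAX = VLEN×LMUL/SEW = 256×1/32 = 8
vl ← min(5, 8) = 5
  i=0: sub(0x86,0x55) → 49
  i=1: sub(0x01,0x3f) → 4294967234
  i=2: sub(0x66,0x69) → 4294967293
  i=3: mask-off/keep → 76
  i=4: mask-off/keep → 56
  i=5: tail/ones → 4294967295
  i=6: tail/ones → 4294967295
  i=7: tail/ones → 4294967295

vd = [49, 4294967234, 4294967293, 76, 56, 4294967295, 4294967295, 4294967295]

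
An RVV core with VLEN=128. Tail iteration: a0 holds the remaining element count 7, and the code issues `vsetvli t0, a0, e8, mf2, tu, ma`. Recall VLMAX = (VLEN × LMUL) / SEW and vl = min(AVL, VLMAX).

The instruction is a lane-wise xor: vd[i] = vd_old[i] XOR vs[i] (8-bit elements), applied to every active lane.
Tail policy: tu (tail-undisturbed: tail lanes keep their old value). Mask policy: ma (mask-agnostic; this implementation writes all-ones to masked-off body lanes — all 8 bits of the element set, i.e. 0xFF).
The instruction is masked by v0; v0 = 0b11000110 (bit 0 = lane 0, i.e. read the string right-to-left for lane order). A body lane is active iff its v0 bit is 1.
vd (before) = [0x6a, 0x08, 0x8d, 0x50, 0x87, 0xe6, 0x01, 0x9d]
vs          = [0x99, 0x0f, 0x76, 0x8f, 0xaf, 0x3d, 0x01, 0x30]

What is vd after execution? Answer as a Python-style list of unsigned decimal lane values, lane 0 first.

vd = [255, 7, 251, 255, 255, 255, 0, 157]

VLMAX = VLEN×LMUL/SEW = 128×1/2/8 = 8
vl = min(AVL, VLMAX) = min(7, 8) = 7
[0] mask-off/ones = 0xff
[1] xor(0x08,0x0f) = 0x07
[2] xor(0x8d,0x76) = 0xfb
[3] mask-off/ones = 0xff
[4] mask-off/ones = 0xff
[5] mask-off/ones = 0xff
[6] xor(0x01,0x01) = 0x00
[7] tail/keep = 0x9d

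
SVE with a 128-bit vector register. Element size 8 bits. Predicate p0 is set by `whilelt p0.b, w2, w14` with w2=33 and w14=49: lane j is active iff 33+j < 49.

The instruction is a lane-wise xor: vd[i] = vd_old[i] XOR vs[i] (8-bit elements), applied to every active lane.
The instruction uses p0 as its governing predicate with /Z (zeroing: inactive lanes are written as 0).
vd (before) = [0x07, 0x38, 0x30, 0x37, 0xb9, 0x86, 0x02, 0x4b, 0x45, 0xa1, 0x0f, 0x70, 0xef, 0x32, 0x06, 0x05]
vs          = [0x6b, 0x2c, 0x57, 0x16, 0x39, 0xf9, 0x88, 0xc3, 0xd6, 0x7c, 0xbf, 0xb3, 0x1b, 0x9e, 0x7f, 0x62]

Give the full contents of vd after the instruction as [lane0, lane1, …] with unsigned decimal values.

128-bit reg / 8-bit elem → 16 lanes
active while 33+j < 49, i.e. j ∈ [0,16) capped at 16 ⇒ 16
[0] xor(0x07,0x6b) = 0x6c
[1] xor(0x38,0x2c) = 0x14
[2] xor(0x30,0x57) = 0x67
[3] xor(0x37,0x16) = 0x21
[4] xor(0xb9,0x39) = 0x80
[5] xor(0x86,0xf9) = 0x7f
[6] xor(0x02,0x88) = 0x8a
[7] xor(0x4b,0xc3) = 0x88
[8] xor(0x45,0xd6) = 0x93
[9] xor(0xa1,0x7c) = 0xdd
[10] xor(0x0f,0xbf) = 0xb0
[11] xor(0x70,0xb3) = 0xc3
[12] xor(0xef,0x1b) = 0xf4
[13] xor(0x32,0x9e) = 0xac
[14] xor(0x06,0x7f) = 0x79
[15] xor(0x05,0x62) = 0x67

vd = [108, 20, 103, 33, 128, 127, 138, 136, 147, 221, 176, 195, 244, 172, 121, 103]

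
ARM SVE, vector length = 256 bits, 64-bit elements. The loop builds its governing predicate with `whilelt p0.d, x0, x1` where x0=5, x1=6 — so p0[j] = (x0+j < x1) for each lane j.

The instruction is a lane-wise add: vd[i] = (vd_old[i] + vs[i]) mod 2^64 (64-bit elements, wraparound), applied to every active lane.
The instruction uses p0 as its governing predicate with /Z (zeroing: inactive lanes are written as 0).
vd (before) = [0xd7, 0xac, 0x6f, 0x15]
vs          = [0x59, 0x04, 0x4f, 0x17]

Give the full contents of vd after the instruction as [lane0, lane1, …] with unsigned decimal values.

lane count: 256 div 64 = 4
whilelt: lane j active iff 5+j < 6 → j < 1 → 1 active
  i=0: add(0xd7,0x59) → 304
  i=1: tail/zero → 0
  i=2: tail/zero → 0
  i=3: tail/zero → 0

vd = [304, 0, 0, 0]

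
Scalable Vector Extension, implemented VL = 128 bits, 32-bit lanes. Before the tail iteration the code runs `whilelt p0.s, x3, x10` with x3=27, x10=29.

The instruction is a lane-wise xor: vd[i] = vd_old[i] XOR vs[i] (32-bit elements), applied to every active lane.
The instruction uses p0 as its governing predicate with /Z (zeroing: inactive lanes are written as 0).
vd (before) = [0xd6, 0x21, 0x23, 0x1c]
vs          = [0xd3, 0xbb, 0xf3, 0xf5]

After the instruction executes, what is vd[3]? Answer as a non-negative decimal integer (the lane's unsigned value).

128-bit reg / 32-bit elem → 4 lanes
p0[j] = (27+j < 29); true for j=0..1 → 2 lanes set
vd[0] xor(0xd6,0xd3) -> 0x05
vd[1] xor(0x21,0xbb) -> 0x9a
vd[2] tail/zero -> 0x00
vd[3] tail/zero -> 0x00

vd[3] = 0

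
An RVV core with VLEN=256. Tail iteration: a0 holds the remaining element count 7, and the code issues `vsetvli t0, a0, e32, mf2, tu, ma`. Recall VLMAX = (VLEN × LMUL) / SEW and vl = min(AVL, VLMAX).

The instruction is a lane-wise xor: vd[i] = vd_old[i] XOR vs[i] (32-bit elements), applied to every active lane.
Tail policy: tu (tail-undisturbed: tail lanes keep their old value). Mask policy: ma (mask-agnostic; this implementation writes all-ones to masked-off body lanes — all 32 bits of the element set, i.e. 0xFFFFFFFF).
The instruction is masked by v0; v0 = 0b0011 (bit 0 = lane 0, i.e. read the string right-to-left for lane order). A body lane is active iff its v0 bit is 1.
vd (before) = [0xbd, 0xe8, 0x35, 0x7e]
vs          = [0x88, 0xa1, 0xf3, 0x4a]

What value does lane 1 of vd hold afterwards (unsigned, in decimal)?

VLMAX = (256 × 1/2) / 32 = 4 lanes
AVL=7 > VLMAX=4, so vl = 4
[0] xor(0xbd,0x88) = 0x35
[1] xor(0xe8,0xa1) = 0x49
[2] mask-off/ones = 0xffffffff
[3] mask-off/ones = 0xffffffff

vd[1] = 73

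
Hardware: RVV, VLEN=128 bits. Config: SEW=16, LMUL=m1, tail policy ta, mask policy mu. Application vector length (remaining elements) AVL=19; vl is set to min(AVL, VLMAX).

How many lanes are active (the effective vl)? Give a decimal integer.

vl = 8

VLMAX = (128 × 1) / 16 = 8 lanes
vl = min(AVL, VLMAX) = min(19, 8) = 8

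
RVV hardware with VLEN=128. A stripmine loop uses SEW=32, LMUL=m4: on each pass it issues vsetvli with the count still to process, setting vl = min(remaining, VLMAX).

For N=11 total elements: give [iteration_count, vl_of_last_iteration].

[iterations, last_vl] = [1, 11]

VLMAX = (128 × 4) / 32 = 16 lanes
N=11: ⌈11/16⌉ = 1 iters; last vl = 11 − 0×16 = 11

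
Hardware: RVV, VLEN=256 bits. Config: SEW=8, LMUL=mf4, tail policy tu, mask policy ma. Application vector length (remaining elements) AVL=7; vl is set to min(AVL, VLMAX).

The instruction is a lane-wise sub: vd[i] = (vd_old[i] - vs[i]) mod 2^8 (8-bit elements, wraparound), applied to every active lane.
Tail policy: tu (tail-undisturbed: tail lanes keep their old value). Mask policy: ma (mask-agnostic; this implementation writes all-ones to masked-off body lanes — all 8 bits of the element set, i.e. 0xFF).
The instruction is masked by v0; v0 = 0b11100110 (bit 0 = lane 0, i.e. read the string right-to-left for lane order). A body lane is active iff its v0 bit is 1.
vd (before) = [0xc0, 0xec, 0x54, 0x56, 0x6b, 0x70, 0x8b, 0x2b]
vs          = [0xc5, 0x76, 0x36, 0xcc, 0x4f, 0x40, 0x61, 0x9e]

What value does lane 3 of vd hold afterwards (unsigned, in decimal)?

VLMAX = (256 × 1/4) / 8 = 8 lanes
vl ← min(7, 8) = 7
[0] mask-off/ones = 0xff
[1] sub(0xec,0x76) = 0x76
[2] sub(0x54,0x36) = 0x1e
[3] mask-off/ones = 0xff
[4] mask-off/ones = 0xff
[5] sub(0x70,0x40) = 0x30
[6] sub(0x8b,0x61) = 0x2a
[7] tail/keep = 0x2b

vd[3] = 255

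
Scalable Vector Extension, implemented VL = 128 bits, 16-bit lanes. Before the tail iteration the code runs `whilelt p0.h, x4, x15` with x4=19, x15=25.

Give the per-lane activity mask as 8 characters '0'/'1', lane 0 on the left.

lane count: 128 div 16 = 8
whilelt: lane j active iff 19+j < 25 → j < 6 → 6 active
bits (lane 0 leftmost): 11111100

predicate = 11111100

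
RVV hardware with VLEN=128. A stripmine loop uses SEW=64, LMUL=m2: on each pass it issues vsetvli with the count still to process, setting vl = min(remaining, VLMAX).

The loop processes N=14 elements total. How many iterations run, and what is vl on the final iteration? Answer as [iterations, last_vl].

[iterations, last_vl] = [4, 2]

VLMAX = (128 × 2) / 64 = 4 lanes
iterations = ceil(14/4) = 4; final-pass vl = 2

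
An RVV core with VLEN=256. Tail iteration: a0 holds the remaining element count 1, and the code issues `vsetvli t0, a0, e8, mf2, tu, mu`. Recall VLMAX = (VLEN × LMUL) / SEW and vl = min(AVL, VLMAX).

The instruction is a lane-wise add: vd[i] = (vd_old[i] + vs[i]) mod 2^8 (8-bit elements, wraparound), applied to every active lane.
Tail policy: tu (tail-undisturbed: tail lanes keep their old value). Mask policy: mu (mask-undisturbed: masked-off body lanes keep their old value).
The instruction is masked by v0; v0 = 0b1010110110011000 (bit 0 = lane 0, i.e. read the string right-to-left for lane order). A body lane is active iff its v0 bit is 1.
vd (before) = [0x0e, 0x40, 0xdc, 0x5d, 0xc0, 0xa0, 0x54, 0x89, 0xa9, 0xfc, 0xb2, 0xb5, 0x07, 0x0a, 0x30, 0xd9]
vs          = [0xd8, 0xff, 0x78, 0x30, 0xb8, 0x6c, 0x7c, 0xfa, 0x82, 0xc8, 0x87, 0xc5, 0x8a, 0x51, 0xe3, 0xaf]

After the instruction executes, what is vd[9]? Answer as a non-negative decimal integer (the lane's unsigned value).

vd[9] = 252

VLMAX = (256 × 1/2) / 8 = 16 lanes
AVL=1 ≤ VLMAX=16, so vl = 1
  i=0: mask-off/keep → 14
  i=1: tail/keep → 64
  i=2: tail/keep → 220
  i=3: tail/keep → 93
  i=4: tail/keep → 192
  i=5: tail/keep → 160
  i=6: tail/keep → 84
  i=7: tail/keep → 137
  i=8: tail/keep → 169
  i=9: tail/keep → 252
  i=10: tail/keep → 178
  i=11: tail/keep → 181
  i=12: tail/keep → 7
  i=13: tail/keep → 10
  i=14: tail/keep → 48
  i=15: tail/keep → 217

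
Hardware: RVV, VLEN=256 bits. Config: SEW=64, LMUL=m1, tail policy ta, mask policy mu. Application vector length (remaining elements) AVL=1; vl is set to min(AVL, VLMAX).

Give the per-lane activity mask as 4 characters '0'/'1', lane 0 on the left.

predicate = 1000

lanes per group: 256·1/64 = 4
AVL=1 ≤ VLMAX=4, so vl = 1
bits (lane 0 leftmost): 1000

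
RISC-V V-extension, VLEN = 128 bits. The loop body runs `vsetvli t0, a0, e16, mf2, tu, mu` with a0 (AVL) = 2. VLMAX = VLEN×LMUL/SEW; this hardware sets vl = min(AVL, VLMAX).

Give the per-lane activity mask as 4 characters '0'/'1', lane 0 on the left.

predicate = 1100

lanes per group: 128·1/2/16 = 4
vl = min(AVL, VLMAX) = min(2, 4) = 2
bits (lane 0 leftmost): 1100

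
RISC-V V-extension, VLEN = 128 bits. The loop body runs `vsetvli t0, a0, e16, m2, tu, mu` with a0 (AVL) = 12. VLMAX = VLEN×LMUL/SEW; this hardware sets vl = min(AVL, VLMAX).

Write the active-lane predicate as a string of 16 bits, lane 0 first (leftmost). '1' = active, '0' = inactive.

lanes per group: 128·2/16 = 16
vl = min(AVL, VLMAX) = min(12, 16) = 12
bits (lane 0 leftmost): 1111111111110000

predicate = 1111111111110000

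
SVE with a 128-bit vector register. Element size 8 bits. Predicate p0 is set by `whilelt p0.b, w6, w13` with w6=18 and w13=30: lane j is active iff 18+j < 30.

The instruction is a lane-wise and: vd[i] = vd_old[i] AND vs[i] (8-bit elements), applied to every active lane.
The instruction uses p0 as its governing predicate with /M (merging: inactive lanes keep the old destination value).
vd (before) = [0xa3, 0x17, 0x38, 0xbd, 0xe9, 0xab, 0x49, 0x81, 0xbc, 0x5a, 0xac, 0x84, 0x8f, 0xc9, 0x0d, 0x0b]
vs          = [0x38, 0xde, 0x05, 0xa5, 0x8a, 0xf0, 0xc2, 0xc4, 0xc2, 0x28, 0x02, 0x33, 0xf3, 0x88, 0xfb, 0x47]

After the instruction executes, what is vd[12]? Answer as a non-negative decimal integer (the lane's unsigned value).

lane count: 128 div 8 = 16
active while 18+j < 30, i.e. j ∈ [0,12) capped at 16 ⇒ 12
  i=0: and(0xa3,0x38) → 32
  i=1: and(0x17,0xde) → 22
  i=2: and(0x38,0x05) → 0
  i=3: and(0xbd,0xa5) → 165
  i=4: and(0xe9,0x8a) → 136
  i=5: and(0xab,0xf0) → 160
  i=6: and(0x49,0xc2) → 64
  i=7: and(0x81,0xc4) → 128
  i=8: and(0xbc,0xc2) → 128
  i=9: and(0x5a,0x28) → 8
  i=10: and(0xac,0x02) → 0
  i=11: and(0x84,0x33) → 0
  i=12: tail/keep → 143
  i=13: tail/keep → 201
  i=14: tail/keep → 13
  i=15: tail/keep → 11

vd[12] = 143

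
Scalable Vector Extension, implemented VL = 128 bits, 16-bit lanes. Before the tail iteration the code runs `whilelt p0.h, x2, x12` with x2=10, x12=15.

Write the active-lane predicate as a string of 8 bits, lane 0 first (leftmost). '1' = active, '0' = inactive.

predicate = 11111000

128-bit reg / 16-bit elem → 8 lanes
p0[j] = (10+j < 15); true for j=0..4 → 5 lanes set
bits (lane 0 leftmost): 11111000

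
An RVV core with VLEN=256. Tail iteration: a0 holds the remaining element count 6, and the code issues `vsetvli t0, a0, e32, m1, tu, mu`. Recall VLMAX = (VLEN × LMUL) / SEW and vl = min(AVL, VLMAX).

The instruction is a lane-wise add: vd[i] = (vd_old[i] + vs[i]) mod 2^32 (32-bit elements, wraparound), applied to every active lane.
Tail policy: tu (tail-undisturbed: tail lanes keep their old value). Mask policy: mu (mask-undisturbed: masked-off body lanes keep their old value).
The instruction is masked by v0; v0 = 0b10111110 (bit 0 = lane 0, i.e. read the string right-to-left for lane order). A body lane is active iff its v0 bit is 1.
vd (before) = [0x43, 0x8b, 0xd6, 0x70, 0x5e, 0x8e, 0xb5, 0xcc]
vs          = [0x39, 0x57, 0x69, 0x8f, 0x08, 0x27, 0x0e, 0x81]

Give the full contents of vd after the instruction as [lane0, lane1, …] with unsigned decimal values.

vd = [67, 226, 319, 255, 102, 181, 181, 204]

VLMAX = (256 × 1) / 32 = 8 lanes
AVL=6 ≤ VLMAX=8, so vl = 6
vd[0] mask-off/keep -> 0x43
vd[1] add(0x8b,0x57) -> 0xe2
vd[2] add(0xd6,0x69) -> 0x13f
vd[3] add(0x70,0x8f) -> 0xff
vd[4] add(0x5e,0x08) -> 0x66
vd[5] add(0x8e,0x27) -> 0xb5
vd[6] tail/keep -> 0xb5
vd[7] tail/keep -> 0xcc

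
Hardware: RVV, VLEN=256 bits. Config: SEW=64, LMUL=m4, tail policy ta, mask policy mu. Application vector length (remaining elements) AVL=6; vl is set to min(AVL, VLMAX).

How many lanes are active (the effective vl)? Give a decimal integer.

VLMAX = (256 × 4) / 64 = 16 lanes
vl = min(AVL, VLMAX) = min(6, 16) = 6

vl = 6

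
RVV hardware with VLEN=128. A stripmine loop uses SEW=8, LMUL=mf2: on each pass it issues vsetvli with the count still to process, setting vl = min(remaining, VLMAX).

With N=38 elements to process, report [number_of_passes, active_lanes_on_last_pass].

[iterations, last_vl] = [5, 6]

VLMAX = VLEN×LMUL/SEW = 128×1/2/8 = 8
iterations = ceil(38/8) = 5; final-pass vl = 6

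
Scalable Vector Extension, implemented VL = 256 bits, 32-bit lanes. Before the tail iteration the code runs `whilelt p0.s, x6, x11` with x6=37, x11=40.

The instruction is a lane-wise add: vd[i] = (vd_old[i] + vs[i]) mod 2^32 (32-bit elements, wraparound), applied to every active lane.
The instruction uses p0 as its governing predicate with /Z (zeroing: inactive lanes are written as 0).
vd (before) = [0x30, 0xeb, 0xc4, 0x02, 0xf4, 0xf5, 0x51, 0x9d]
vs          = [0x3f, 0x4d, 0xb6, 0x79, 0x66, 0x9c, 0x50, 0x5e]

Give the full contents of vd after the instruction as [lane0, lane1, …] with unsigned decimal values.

256-bit reg / 32-bit elem → 8 lanes
p0[j] = (37+j < 40); true for j=0..2 → 3 lanes set
vd[0] add(0x30,0x3f) -> 0x6f
vd[1] add(0xeb,0x4d) -> 0x138
vd[2] add(0xc4,0xb6) -> 0x17a
vd[3] tail/zero -> 0x00
vd[4] tail/zero -> 0x00
vd[5] tail/zero -> 0x00
vd[6] tail/zero -> 0x00
vd[7] tail/zero -> 0x00

vd = [111, 312, 378, 0, 0, 0, 0, 0]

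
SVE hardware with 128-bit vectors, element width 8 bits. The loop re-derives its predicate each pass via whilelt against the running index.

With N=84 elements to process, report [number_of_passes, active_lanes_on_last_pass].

[iterations, last_vl] = [6, 4]

128-bit reg / 8-bit elem → 16 lanes
N=84: ⌈84/16⌉ = 6 iters; last vl = 84 − 5×16 = 4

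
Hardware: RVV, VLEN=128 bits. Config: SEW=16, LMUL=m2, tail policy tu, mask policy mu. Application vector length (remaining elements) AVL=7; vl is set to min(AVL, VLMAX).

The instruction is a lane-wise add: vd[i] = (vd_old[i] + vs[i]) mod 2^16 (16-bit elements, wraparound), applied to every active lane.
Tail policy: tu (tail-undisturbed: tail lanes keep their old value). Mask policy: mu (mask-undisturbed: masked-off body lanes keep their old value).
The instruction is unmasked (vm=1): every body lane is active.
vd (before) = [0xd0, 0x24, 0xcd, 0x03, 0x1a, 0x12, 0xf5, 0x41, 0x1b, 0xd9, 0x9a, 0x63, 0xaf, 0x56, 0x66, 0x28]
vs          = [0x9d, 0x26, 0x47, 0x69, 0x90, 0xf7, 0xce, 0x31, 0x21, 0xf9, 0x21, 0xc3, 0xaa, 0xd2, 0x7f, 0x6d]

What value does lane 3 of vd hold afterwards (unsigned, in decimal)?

VLMAX = (128 × 2) / 16 = 16 lanes
vl ← min(7, 16) = 7
vd[0] add(0xd0,0x9d) -> 0x16d
vd[1] add(0x24,0x26) -> 0x4a
vd[2] add(0xcd,0x47) -> 0x114
vd[3] add(0x03,0x69) -> 0x6c
vd[4] add(0x1a,0x90) -> 0xaa
vd[5] add(0x12,0xf7) -> 0x109
vd[6] add(0xf5,0xce) -> 0x1c3
vd[7] tail/keep -> 0x41
vd[8] tail/keep -> 0x1b
vd[9] tail/keep -> 0xd9
vd[10] tail/keep -> 0x9a
vd[11] tail/keep -> 0x63
vd[12] tail/keep -> 0xaf
vd[13] tail/keep -> 0x56
vd[14] tail/keep -> 0x66
vd[15] tail/keep -> 0x28

vd[3] = 108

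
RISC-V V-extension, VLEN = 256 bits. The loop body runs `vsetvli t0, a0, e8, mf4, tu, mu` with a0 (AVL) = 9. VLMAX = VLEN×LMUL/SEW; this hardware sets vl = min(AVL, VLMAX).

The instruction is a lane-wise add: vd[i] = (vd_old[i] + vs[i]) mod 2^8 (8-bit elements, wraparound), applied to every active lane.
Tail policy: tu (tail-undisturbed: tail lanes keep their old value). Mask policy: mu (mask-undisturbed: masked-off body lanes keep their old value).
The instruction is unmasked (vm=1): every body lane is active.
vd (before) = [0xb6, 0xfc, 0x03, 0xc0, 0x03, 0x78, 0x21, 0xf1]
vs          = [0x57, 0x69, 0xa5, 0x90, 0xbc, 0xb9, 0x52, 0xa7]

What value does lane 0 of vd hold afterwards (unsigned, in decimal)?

VLMAX = VLEN×LMUL/SEW = 256×1/4/8 = 8
vl ← min(9, 8) = 8
vd[0] add(0xb6,0x57) -> 0x0d
vd[1] add(0xfc,0x69) -> 0x65
vd[2] add(0x03,0xa5) -> 0xa8
vd[3] add(0xc0,0x90) -> 0x50
vd[4] add(0x03,0xbc) -> 0xbf
vd[5] add(0x78,0xb9) -> 0x31
vd[6] add(0x21,0x52) -> 0x73
vd[7] add(0xf1,0xa7) -> 0x98

vd[0] = 13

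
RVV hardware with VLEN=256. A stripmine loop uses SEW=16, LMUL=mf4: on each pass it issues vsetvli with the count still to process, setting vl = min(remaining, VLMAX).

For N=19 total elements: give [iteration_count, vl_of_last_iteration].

[iterations, last_vl] = [5, 3]

VLMAX = VLEN×LMUL/SEW = 256×1/4/16 = 4
N=19: ⌈19/4⌉ = 5 iters; last vl = 19 − 4×4 = 3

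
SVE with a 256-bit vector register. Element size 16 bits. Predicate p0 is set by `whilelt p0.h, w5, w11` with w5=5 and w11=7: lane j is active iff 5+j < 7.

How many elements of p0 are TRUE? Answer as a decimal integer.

lane count: 256 div 16 = 16
active while 5+j < 7, i.e. j ∈ [0,2) capped at 16 ⇒ 2

vl = 2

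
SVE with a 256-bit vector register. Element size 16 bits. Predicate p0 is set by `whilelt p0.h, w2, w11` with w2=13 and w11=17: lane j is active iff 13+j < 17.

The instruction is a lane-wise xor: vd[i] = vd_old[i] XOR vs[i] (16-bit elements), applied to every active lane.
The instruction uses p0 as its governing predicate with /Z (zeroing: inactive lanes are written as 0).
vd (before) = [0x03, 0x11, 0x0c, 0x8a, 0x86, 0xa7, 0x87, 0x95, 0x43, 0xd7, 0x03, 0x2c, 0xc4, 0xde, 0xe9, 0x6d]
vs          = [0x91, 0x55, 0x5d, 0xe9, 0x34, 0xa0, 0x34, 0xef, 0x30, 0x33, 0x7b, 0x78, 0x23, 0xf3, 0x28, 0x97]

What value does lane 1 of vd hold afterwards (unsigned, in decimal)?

register lanes = 256/16 = 16
whilelt: lane j active iff 13+j < 17 → j < 4 → 4 active
  i=0: xor(0x03,0x91) → 146
  i=1: xor(0x11,0x55) → 68
  i=2: xor(0x0c,0x5d) → 81
  i=3: xor(0x8a,0xe9) → 99
  i=4: tail/zero → 0
  i=5: tail/zero → 0
  i=6: tail/zero → 0
  i=7: tail/zero → 0
  i=8: tail/zero → 0
  i=9: tail/zero → 0
  i=10: tail/zero → 0
  i=11: tail/zero → 0
  i=12: tail/zero → 0
  i=13: tail/zero → 0
  i=14: tail/zero → 0
  i=15: tail/zero → 0

vd[1] = 68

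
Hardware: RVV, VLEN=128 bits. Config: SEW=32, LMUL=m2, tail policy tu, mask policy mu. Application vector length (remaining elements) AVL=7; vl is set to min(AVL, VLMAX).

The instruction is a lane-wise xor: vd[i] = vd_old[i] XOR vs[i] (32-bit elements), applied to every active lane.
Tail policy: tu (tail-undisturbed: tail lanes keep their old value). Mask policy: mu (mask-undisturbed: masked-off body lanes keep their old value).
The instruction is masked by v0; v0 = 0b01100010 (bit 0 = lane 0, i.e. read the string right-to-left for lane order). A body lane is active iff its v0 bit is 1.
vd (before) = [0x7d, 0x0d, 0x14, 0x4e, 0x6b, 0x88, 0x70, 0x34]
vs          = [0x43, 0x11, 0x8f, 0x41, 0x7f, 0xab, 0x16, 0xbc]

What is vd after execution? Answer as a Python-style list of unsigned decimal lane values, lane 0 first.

VLMAX = VLEN×LMUL/SEW = 128×2/32 = 8
AVL=7 ≤ VLMAX=8, so vl = 7
  i=0: mask-off/keep → 125
  i=1: xor(0x0d,0x11) → 28
  i=2: mask-off/keep → 20
  i=3: mask-off/keep → 78
  i=4: mask-off/keep → 107
  i=5: xor(0x88,0xab) → 35
  i=6: xor(0x70,0x16) → 102
  i=7: tail/keep → 52

vd = [125, 28, 20, 78, 107, 35, 102, 52]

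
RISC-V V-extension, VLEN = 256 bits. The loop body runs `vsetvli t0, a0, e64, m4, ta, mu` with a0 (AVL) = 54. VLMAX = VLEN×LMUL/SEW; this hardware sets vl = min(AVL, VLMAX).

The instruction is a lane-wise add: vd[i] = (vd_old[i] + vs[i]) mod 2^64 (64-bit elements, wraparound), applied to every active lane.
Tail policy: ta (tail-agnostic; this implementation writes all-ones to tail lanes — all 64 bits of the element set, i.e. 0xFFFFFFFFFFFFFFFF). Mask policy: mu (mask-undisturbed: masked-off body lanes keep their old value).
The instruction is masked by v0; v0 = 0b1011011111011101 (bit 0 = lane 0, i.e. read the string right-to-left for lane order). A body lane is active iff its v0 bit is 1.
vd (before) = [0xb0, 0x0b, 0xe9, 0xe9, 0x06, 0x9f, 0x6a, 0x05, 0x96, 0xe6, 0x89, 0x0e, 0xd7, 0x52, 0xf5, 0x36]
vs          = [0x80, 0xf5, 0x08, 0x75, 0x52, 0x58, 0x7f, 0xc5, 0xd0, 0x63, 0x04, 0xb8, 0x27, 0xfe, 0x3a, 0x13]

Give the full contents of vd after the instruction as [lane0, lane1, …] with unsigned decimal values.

vd = [304, 11, 241, 350, 88, 159, 233, 202, 358, 329, 141, 14, 254, 336, 245, 73]

VLMAX = VLEN×LMUL/SEW = 256×4/64 = 16
vl ← min(54, 16) = 16
  i=0: add(0xb0,0x80) → 304
  i=1: mask-off/keep → 11
  i=2: add(0xe9,0x08) → 241
  i=3: add(0xe9,0x75) → 350
  i=4: add(0x06,0x52) → 88
  i=5: mask-off/keep → 159
  i=6: add(0x6a,0x7f) → 233
  i=7: add(0x05,0xc5) → 202
  i=8: add(0x96,0xd0) → 358
  i=9: add(0xe6,0x63) → 329
  i=10: add(0x89,0x04) → 141
  i=11: mask-off/keep → 14
  i=12: add(0xd7,0x27) → 254
  i=13: add(0x52,0xfe) → 336
  i=14: mask-off/keep → 245
  i=15: add(0x36,0x13) → 73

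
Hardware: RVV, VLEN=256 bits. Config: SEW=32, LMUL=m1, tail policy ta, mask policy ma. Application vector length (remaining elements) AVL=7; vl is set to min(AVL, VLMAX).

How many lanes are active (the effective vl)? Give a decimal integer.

VLMAX = VLEN×LMUL/SEW = 256×1/32 = 8
vl ← min(7, 8) = 7

vl = 7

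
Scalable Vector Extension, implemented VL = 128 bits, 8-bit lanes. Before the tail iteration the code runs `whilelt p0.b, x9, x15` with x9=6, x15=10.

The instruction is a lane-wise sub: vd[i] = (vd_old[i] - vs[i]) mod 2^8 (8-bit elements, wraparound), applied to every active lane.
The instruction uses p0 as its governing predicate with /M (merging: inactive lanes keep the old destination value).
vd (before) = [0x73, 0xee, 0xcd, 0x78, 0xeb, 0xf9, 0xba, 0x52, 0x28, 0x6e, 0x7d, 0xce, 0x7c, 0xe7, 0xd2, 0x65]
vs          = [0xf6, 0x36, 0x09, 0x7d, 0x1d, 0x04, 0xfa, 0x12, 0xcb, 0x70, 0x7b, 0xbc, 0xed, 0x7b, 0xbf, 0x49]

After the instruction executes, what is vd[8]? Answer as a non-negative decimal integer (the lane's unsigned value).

vd[8] = 40

register lanes = 128/8 = 16
whilelt: lane j active iff 6+j < 10 → j < 4 → 4 active
  i=0: sub(0x73,0xf6) → 125
  i=1: sub(0xee,0x36) → 184
  i=2: sub(0xcd,0x09) → 196
  i=3: sub(0x78,0x7d) → 251
  i=4: tail/keep → 235
  i=5: tail/keep → 249
  i=6: tail/keep → 186
  i=7: tail/keep → 82
  i=8: tail/keep → 40
  i=9: tail/keep → 110
  i=10: tail/keep → 125
  i=11: tail/keep → 206
  i=12: tail/keep → 124
  i=13: tail/keep → 231
  i=14: tail/keep → 210
  i=15: tail/keep → 101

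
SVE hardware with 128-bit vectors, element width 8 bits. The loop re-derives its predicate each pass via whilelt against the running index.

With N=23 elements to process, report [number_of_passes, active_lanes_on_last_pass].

[iterations, last_vl] = [2, 7]

lane count: 128 div 8 = 16
23 elements at 16/iter → 2 passes, remainder 7 on the last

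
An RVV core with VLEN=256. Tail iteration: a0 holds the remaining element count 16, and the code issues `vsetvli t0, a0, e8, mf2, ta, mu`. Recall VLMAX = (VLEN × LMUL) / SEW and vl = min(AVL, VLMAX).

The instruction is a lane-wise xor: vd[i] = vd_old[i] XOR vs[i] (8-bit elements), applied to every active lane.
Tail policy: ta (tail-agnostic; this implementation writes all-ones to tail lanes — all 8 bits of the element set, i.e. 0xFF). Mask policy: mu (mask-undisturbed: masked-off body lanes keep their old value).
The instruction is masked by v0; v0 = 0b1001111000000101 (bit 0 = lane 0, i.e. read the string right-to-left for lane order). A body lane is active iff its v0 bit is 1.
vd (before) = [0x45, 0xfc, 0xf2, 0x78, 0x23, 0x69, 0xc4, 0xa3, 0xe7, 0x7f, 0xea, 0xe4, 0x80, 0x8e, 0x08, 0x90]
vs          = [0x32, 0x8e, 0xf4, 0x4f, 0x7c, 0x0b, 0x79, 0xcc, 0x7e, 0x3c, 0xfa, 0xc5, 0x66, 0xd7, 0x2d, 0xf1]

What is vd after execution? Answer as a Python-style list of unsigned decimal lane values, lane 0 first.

vd = [119, 252, 6, 120, 35, 105, 196, 163, 231, 67, 16, 33, 230, 142, 8, 97]

VLMAX = (256 × 1/2) / 8 = 16 lanes
vl ← min(16, 16) = 16
  i=0: xor(0x45,0x32) → 119
  i=1: mask-off/keep → 252
  i=2: xor(0xf2,0xf4) → 6
  i=3: mask-off/keep → 120
  i=4: mask-off/keep → 35
  i=5: mask-off/keep → 105
  i=6: mask-off/keep → 196
  i=7: mask-off/keep → 163
  i=8: mask-off/keep → 231
  i=9: xor(0x7f,0x3c) → 67
  i=10: xor(0xea,0xfa) → 16
  i=11: xor(0xe4,0xc5) → 33
  i=12: xor(0x80,0x66) → 230
  i=13: mask-off/keep → 142
  i=14: mask-off/keep → 8
  i=15: xor(0x90,0xf1) → 97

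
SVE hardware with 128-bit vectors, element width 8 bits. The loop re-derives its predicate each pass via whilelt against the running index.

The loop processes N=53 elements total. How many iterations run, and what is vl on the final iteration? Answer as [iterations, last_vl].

[iterations, last_vl] = [4, 5]

register lanes = 128/8 = 16
iterations = ceil(53/16) = 4; final-pass vl = 5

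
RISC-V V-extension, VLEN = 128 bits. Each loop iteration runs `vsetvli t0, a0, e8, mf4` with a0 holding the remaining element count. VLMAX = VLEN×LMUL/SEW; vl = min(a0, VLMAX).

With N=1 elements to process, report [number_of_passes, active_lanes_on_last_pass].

[iterations, last_vl] = [1, 1]

VLMAX = (128 × 1/4) / 8 = 4 lanes
1 elements at 4/iter → 1 passes, remainder 1 on the last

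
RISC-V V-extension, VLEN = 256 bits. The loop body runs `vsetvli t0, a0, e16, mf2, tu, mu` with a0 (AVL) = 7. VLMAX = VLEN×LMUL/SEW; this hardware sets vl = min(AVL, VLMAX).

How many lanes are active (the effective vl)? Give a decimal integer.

VLMAX = VLEN×LMUL/SEW = 256×1/2/16 = 8
vl = min(AVL, VLMAX) = min(7, 8) = 7

vl = 7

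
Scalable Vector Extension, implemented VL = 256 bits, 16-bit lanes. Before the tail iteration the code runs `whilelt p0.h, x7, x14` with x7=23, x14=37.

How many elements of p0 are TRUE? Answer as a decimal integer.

vl = 14

register lanes = 256/16 = 16
whilelt: lane j active iff 23+j < 37 → j < 14 → 14 active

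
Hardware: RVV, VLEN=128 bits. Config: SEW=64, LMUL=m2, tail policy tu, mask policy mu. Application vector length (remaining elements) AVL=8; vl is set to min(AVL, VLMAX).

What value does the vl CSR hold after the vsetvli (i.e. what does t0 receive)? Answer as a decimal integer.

VLMAX = (128 × 2) / 64 = 4 lanes
AVL=8 > VLMAX=4, so vl = 4

vl = 4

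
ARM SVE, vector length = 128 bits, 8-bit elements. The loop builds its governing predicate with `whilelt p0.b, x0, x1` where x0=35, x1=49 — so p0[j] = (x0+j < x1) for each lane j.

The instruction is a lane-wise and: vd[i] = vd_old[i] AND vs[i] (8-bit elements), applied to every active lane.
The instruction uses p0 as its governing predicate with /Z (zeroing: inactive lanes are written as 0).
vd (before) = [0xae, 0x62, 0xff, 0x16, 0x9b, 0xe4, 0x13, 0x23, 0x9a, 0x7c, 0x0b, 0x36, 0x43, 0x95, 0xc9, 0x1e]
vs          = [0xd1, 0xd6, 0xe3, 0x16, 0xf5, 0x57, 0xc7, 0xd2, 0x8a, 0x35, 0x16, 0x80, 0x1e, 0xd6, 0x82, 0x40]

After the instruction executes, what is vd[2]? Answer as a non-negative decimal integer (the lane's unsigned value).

vd[2] = 227

128-bit reg / 8-bit elem → 16 lanes
p0[j] = (35+j < 49); true for j=0..13 → 14 lanes set
vd[0] and(0xae,0xd1) -> 0x80
vd[1] and(0x62,0xd6) -> 0x42
vd[2] and(0xff,0xe3) -> 0xe3
vd[3] and(0x16,0x16) -> 0x16
vd[4] and(0x9b,0xf5) -> 0x91
vd[5] and(0xe4,0x57) -> 0x44
vd[6] and(0x13,0xc7) -> 0x03
vd[7] and(0x23,0xd2) -> 0x02
vd[8] and(0x9a,0x8a) -> 0x8a
vd[9] and(0x7c,0x35) -> 0x34
vd[10] and(0x0b,0x16) -> 0x02
vd[11] and(0x36,0x80) -> 0x00
vd[12] and(0x43,0x1e) -> 0x02
vd[13] and(0x95,0xd6) -> 0x94
vd[14] tail/zero -> 0x00
vd[15] tail/zero -> 0x00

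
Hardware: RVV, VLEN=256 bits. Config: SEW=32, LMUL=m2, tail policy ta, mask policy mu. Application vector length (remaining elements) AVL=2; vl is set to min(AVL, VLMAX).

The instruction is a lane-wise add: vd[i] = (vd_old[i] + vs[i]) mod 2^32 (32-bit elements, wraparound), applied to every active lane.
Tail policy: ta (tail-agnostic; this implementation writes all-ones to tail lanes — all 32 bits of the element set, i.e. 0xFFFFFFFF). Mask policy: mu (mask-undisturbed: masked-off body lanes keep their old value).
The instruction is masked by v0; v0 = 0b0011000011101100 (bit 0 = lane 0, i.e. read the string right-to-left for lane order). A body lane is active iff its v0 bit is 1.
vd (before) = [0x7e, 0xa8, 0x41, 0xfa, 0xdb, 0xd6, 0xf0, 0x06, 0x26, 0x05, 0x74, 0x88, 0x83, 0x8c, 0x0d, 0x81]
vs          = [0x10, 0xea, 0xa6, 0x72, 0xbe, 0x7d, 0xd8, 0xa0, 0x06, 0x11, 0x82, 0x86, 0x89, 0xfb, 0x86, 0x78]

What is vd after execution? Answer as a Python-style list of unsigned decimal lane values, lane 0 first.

vd = [126, 168, 4294967295, 4294967295, 4294967295, 4294967295, 4294967295, 4294967295, 4294967295, 4294967295, 4294967295, 4294967295, 4294967295, 4294967295, 4294967295, 4294967295]

VLMAX = VLEN×LMUL/SEW = 256×2/32 = 16
vl ← min(2, 16) = 2
  i=0: mask-off/keep → 126
  i=1: mask-off/keep → 168
  i=2: tail/ones → 4294967295
  i=3: tail/ones → 4294967295
  i=4: tail/ones → 4294967295
  i=5: tail/ones → 4294967295
  i=6: tail/ones → 4294967295
  i=7: tail/ones → 4294967295
  i=8: tail/ones → 4294967295
  i=9: tail/ones → 4294967295
  i=10: tail/ones → 4294967295
  i=11: tail/ones → 4294967295
  i=12: tail/ones → 4294967295
  i=13: tail/ones → 4294967295
  i=14: tail/ones → 4294967295
  i=15: tail/ones → 4294967295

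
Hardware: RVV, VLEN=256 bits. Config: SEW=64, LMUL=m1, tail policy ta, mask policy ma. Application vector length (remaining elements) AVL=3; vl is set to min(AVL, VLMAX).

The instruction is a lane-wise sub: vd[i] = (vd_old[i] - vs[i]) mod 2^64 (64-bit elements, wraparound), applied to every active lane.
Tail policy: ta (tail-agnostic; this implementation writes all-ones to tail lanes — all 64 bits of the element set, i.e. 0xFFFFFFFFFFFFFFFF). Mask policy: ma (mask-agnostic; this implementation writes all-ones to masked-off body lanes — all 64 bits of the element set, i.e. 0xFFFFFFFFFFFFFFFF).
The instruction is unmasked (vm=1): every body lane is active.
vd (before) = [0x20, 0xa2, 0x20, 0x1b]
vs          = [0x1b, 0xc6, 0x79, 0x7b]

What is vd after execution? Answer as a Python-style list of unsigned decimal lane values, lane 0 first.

lanes per group: 256·1/64 = 4
vl ← min(3, 4) = 3
vd[0] sub(0x20,0x1b) -> 0x05
vd[1] sub(0xa2,0xc6) -> 0xffffffffffffffdc
vd[2] sub(0x20,0x79) -> 0xffffffffffffffa7
vd[3] tail/ones -> 0xffffffffffffffff

vd = [5, 18446744073709551580, 18446744073709551527, 18446744073709551615]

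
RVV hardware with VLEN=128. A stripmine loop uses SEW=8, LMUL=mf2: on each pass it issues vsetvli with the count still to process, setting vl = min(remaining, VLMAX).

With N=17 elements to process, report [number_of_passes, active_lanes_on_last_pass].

VLMAX = VLEN×LMUL/SEW = 128×1/2/8 = 8
iterations = ceil(17/8) = 3; final-pass vl = 1

[iterations, last_vl] = [3, 1]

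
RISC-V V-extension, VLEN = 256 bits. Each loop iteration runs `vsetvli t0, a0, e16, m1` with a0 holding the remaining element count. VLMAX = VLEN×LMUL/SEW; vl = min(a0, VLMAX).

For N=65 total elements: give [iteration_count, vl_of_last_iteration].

[iterations, last_vl] = [5, 1]

VLMAX = (256 × 1) / 16 = 16 lanes
N=65: ⌈65/16⌉ = 5 iters; last vl = 65 − 4×16 = 1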